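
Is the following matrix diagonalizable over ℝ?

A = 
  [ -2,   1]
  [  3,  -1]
Yes

tr(A) = -3, det(A) = -1
Characteristic polynomial: λ² - tr(A)λ + det(A) = λ² + 3λ - 1
λ² + 3λ - 1 = 0  ⇒  λ = (-3 ± √((3)² - 4·(-1)))/2 = (-3 ± √(13))/2
  = (-3 + √13)/2,  (-3 - √13)/2
Eigenvalues: (-3 + √13)/2, (-3 - √13)/2  (≈ 0.3028, -3.303)
The two irrational eigenvalues are distinct (simple), so each has alg. mult. = geom. mult. = 1.
Sum of geometric multiplicities equals n, so A has n independent eigenvectors.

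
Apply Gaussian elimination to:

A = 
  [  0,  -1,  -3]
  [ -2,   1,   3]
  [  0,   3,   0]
Row operations:
Swap R1 ↔ R2
R3 → R3 + (3)·R2

Resulting echelon form:
REF = 
  [ -2,   1,   3]
  [  0,  -1,  -3]
  [  0,   0,  -9]

Rank = 3 (number of non-zero pivot rows).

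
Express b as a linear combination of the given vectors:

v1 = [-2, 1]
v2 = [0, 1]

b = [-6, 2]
c1 = 3, c2 = -1

b = 3·v1 + -1·v2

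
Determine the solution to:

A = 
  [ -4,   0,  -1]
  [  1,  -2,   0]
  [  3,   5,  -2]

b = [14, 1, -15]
x = [-3, -2, -2]

Row reduce the augmented matrix [A|b]:
R2 → R2 + (1/4)·R1
R3 → R3 + (3/4)·R1
R3 → R3 + (5/2)·R2
REF = 
  [   -4,     0,    -1,    14]
  [    0,    -2,  -1/4,   9/2]
  [    0,     0, -27/8,  27/4]

Back-substitution:
x₃ = (27/4) / (-27/8) = -2
x₂ = (9/2 - (-1/4)(-2)) / (-2) = -2
x₁ = (14 - (0)(-2) - (-1)(-2)) / (-4) = -3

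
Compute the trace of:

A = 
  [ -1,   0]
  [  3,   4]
3

tr(A) = -1 + 4 = 3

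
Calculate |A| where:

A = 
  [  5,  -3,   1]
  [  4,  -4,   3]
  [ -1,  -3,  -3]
Cofactor expansion along row 1:
det(A) = (5)·((-4)(-3) - (3)(-3)) - (-3)·((4)(-3) - (3)(-1)) + (1)·((4)(-3) - (-4)(-1))
  = (5)(21) - (-3)(-9) + (1)(-16)
  = 62

det(A) = 62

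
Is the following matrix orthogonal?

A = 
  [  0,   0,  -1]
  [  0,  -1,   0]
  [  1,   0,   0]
Yes

AᵀA = 
  [  1,   0,   0]
  [  0,   1,   0]
  [  0,   0,   1]
= I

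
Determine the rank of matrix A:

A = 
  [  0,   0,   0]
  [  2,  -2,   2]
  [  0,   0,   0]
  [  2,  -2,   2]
Row reduce:
Swap R1 ↔ R2
R4 → R4 - (1)·R1
REF = 
  [  2,  -2,   2]
  [  0,   0,   0]
  [  0,   0,   0]
  [  0,   0,   0]
Pivot columns: 1 → 1 pivot.

rank(A) = 1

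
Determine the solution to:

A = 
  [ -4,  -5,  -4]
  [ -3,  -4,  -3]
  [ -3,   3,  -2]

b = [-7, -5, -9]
Row reduce the augmented matrix [A|b]:
R2 → R2 - (3/4)·R1
R3 → R3 - (3/4)·R1
R3 → R3 + (27)·R2
REF = 
  [  -4,   -5,   -4,   -7]
  [   0, -1/4,    0,  1/4]
  [   0,    0,    1,    3]

Back-substitution:
x₃ = 3 / 1 = 3
x₂ = (1/4 - (0)(3)) / (-1/4) = -1
x₁ = (-7 - (-5)(-1) - (-4)(3)) / (-4) = 0

x = [0, -1, 3]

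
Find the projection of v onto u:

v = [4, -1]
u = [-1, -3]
proj_u(v) = [1/10, 3/10]

v·u = (4)(-1) + (-1)(-3) = -1
u·u = (-1)² + (-3)² = 10
proj_u(v) = (v·u / u·u) × u = (-1/10) × u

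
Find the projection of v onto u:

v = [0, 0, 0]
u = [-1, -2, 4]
v·u = (0)(-1) + (0)(-2) + (0)(4) = 0
u·u = (-1)² + (-2)² + (4)² = 21
proj_u(v) = (v·u / u·u) × u = (0/21) × u = (0) × u

proj_u(v) = [0, 0, 0]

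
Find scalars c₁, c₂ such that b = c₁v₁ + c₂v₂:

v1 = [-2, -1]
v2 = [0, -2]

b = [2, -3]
c1 = -1, c2 = 2

b = -1·v1 + 2·v2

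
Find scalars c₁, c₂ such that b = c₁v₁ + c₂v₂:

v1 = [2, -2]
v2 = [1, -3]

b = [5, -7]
c1 = 2, c2 = 1

b = 2·v1 + 1·v2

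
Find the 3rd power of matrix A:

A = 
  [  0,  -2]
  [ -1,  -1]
A^3 = 
  [ -2,  -6]
  [ -3,  -5]

A² = A·A:
A²[1,1] = (0)(0) + (-2)(-1) = 2
A²[1,2] = (0)(-2) + (-2)(-1) = 2
A²[2,1] = (-1)(0) + (-1)(-1) = 1
A²[2,2] = (-1)(-2) + (-1)(-1) = 3
A² = 
  [  2,   2]
  [  1,   3]

A^3 = A^2·A:
A^3[1,1] = (2)(0) + (2)(-1) = -2
A^3[1,2] = (2)(-2) + (2)(-1) = -6
A^3[2,1] = (1)(0) + (3)(-1) = -3
A^3[2,2] = (1)(-2) + (3)(-1) = -5
A^3 = 
  [ -2,  -6]
  [ -3,  -5]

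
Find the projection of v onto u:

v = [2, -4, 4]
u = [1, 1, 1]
proj_u(v) = [2/3, 2/3, 2/3]

v·u = (2)(1) + (-4)(1) + (4)(1) = 2
u·u = (1)² + (1)² + (1)² = 3
proj_u(v) = (v·u / u·u) × u = (2/3) × u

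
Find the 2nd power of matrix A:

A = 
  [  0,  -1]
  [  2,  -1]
A² = A·A:
A²[1,1] = (0)(0) + (-1)(2) = -2
A²[1,2] = (0)(-1) + (-1)(-1) = 1
A²[2,1] = (2)(0) + (-1)(2) = -2
A²[2,2] = (2)(-1) + (-1)(-1) = -1
A² = 
  [ -2,   1]
  [ -2,  -1]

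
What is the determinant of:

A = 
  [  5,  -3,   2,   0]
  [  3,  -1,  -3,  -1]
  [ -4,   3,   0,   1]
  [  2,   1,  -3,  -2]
-40

Cofactor expansion along row 1: det(A) = a₁₁M₁₁ - a₁₂M₁₂ + a₁₃M₁₃ - a₁₄M₁₄

M₁₁ = det[[-1, -3, -1]; [3, 0, 1]; [1, -3, -2]]
  = (-1)·((0)(-2) - (1)(-3)) - (-3)·((3)(-2) - (1)(1)) + (-1)·((3)(-3) - (0)(1))
  = (-1)(3) - (-3)(-7) + (-1)(-9)
  = -15
M₁₂ = det[[3, -3, -1]; [-4, 0, 1]; [2, -3, -2]]
  = (3)·((0)(-2) - (1)(-3)) - (-3)·((-4)(-2) - (1)(2)) + (-1)·((-4)(-3) - (0)(2))
  = (3)(3) - (-3)(6) + (-1)(12)
  = 15
M₁₃ = det[[3, -1, -1]; [-4, 3, 1]; [2, 1, -2]]
  = (3)·((3)(-2) - (1)(1)) - (-1)·((-4)(-2) - (1)(2)) + (-1)·((-4)(1) - (3)(2))
  = (3)(-7) - (-1)(6) + (-1)(-10)
  = -5
M₁₄ = det[[3, -1, -3]; [-4, 3, 0]; [2, 1, -3]]
  = (3)·((3)(-3) - (0)(1)) - (-1)·((-4)(-3) - (0)(2)) + (-3)·((-4)(1) - (3)(2))
  = (3)(-9) - (-1)(12) + (-3)(-10)
  = 15

det(A) = (5)(-15) - (-3)(15) + (2)(-5) - (0)(15) = -40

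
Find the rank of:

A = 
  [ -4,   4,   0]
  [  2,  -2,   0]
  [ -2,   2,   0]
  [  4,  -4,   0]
rank(A) = 1

Row reduce:
R2 → R2 + (1/2)·R1
R3 → R3 - (1/2)·R1
R4 → R4 + (1)·R1
REF = 
  [ -4,   4,   0]
  [  0,   0,   0]
  [  0,   0,   0]
  [  0,   0,   0]
Pivot columns: 1 → 1 pivot.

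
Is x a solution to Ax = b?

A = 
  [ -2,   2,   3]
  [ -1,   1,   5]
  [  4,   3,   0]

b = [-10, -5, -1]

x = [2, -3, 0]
Yes

Ax = [-10, -5, -1] = b ✓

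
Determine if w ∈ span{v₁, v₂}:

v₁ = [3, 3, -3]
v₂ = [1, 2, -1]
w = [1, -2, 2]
No

Form the augmented matrix and row-reduce:
[v₁|v₂|w] = 
  [  3,   1,   1]
  [  3,   2,  -2]
  [ -3,  -1,   2]
R2 → R2 - (1)·R1
R3 → R3 + (1)·R1
REF = 
  [  3,   1,   1]
  [  0,   1,  -3]
  [  0,   0,   3]

Row 3 reads [0 0 | 3], i.e. 0 = 3, so the system is inconsistent and w ∉ span{v₁, v₂}.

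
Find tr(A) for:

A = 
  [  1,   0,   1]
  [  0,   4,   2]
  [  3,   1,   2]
7

tr(A) = 1 + 4 + 2 = 7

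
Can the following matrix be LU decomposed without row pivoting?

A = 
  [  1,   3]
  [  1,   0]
Yes.
A[1,1] = 1 ≠ 0, so Gaussian elimination proceeds without a row swap: multiplier ℓ₂₁ = (1)/(1) = 1, and U[2,2] = 0 - (1)(3) = -3.
L = 
  [  1,   0]
  [  1,   1]
U = 
  [  1,   3]
  [  0,  -3]
Check row 2 of LU: [(1)(1), (1)(3) + (-3)] = [1, 0] = row 2 of A ✓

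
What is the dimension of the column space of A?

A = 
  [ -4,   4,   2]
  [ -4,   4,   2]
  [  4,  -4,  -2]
Row reduce:
R2 → R2 - (1)·R1
R3 → R3 + (1)·R1
REF = 
  [ -4,   4,   2]
  [  0,   0,   0]
  [  0,   0,   0]
Pivot columns: 1 → 1 pivot.
dim(Col(A)) = number of pivot columns = 1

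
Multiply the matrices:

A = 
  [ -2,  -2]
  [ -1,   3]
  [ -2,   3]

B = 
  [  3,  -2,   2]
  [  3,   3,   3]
AB = 
  [-12,  -2, -10]
  [  6,  11,   7]
  [  3,  13,   5]

A is 3×2 and B is 2×3, so AB is 3×3. Each entry is (row of A)·(column of B):
AB[1,1] = (-2)(3) + (-2)(3) = -12
AB[1,2] = (-2)(-2) + (-2)(3) = -2
AB[1,3] = (-2)(2) + (-2)(3) = -10
AB[2,1] = (-1)(3) + (3)(3) = 6
AB[2,2] = (-1)(-2) + (3)(3) = 11
AB[2,3] = (-1)(2) + (3)(3) = 7
AB[3,1] = (-2)(3) + (3)(3) = 3
AB[3,2] = (-2)(-2) + (3)(3) = 13
AB[3,3] = (-2)(2) + (3)(3) = 5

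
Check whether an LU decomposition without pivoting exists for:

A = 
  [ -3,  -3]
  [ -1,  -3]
Yes.
A[1,1] = -3 ≠ 0, so Gaussian elimination proceeds without a row swap: multiplier ℓ₂₁ = (-1)/(-3) = 1/3, and U[2,2] = -3 - (1/3)(-3) = -2.
L = 
  [  1,   0]
  [1/3,   1]
U = 
  [ -3,  -3]
  [  0,  -2]
Check row 2 of LU: [(1/3)(-3), (1/3)(-3) + (-2)] = [-1, -3] = row 2 of A ✓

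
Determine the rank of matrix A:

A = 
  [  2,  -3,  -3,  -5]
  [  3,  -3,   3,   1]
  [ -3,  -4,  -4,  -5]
rank(A) = 3

Row reduce:
R2 → R2 - (3/2)·R1
R3 → R3 + (3/2)·R1
R3 → R3 + (17/3)·R2
REF = 
  [    2,    -3,    -3,    -5]
  [    0,   3/2,  15/2,  17/2]
  [    0,     0,    34, 107/3]
Pivot columns: 1, 2, 3 → 3 pivots.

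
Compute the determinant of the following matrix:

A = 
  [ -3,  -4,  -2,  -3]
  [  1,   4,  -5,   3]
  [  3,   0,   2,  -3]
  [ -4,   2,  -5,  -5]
-760

Cofactor expansion along row 1: det(A) = a₁₁M₁₁ - a₁₂M₁₂ + a₁₃M₁₃ - a₁₄M₁₄

M₁₁ = det[[4, -5, 3]; [0, 2, -3]; [2, -5, -5]]
  = (4)·((2)(-5) - (-3)(-5)) - (-5)·((0)(-5) - (-3)(2)) + (3)·((0)(-5) - (2)(2))
  = (4)(-25) - (-5)(6) + (3)(-4)
  = -82
M₁₂ = det[[1, -5, 3]; [3, 2, -3]; [-4, -5, -5]]
  = (1)·((2)(-5) - (-3)(-5)) - (-5)·((3)(-5) - (-3)(-4)) + (3)·((3)(-5) - (2)(-4))
  = (1)(-25) - (-5)(-27) + (3)(-7)
  = -181
M₁₃ = det[[1, 4, 3]; [3, 0, -3]; [-4, 2, -5]]
  = (1)·((0)(-5) - (-3)(2)) - (4)·((3)(-5) - (-3)(-4)) + (3)·((3)(2) - (0)(-4))
  = (1)(6) - (4)(-27) + (3)(6)
  = 132
M₁₄ = det[[1, 4, -5]; [3, 0, 2]; [-4, 2, -5]]
  = (1)·((0)(-5) - (2)(2)) - (4)·((3)(-5) - (2)(-4)) + (-5)·((3)(2) - (0)(-4))
  = (1)(-4) - (4)(-7) + (-5)(6)
  = -6

det(A) = (-3)(-82) - (-4)(-181) + (-2)(132) - (-3)(-6) = -760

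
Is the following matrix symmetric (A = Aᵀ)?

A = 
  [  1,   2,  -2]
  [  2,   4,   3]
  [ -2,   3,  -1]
Yes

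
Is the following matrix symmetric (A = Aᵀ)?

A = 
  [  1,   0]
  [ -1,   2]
No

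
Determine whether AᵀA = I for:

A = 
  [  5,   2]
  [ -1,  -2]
No

AᵀA = 
  [ 26,  12]
  [ 12,   8]
≠ I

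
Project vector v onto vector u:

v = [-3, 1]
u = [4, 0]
proj_u(v) = [-3, 0]

v·u = (-3)(4) + (1)(0) = -12
u·u = (4)² + (0)² = 16
proj_u(v) = (v·u / u·u) × u = (-12/16) × u = (-3/4) × u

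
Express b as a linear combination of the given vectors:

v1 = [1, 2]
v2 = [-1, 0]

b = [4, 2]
c1 = 1, c2 = -3

b = 1·v1 + -3·v2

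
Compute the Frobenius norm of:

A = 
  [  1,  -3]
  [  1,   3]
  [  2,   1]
||A||_F = 5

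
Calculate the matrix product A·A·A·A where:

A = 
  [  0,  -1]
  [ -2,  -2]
A^4 = 
  [ 12,  16]
  [ 32,  44]

A² = A·A:
A²[1,1] = (0)(0) + (-1)(-2) = 2
A²[1,2] = (0)(-1) + (-1)(-2) = 2
A²[2,1] = (-2)(0) + (-2)(-2) = 4
A²[2,2] = (-2)(-1) + (-2)(-2) = 6
A² = 
  [  2,   2]
  [  4,   6]

A^3 = A^2·A:
A^3[1,1] = (2)(0) + (2)(-2) = -4
A^3[1,2] = (2)(-1) + (2)(-2) = -6
A^3[2,1] = (4)(0) + (6)(-2) = -12
A^3[2,2] = (4)(-1) + (6)(-2) = -16
A^3 = 
  [ -4,  -6]
  [-12, -16]

A^4 = A^3·A:
A^4[1,1] = (-4)(0) + (-6)(-2) = 12
A^4[1,2] = (-4)(-1) + (-6)(-2) = 16
A^4[2,1] = (-12)(0) + (-16)(-2) = 32
A^4[2,2] = (-12)(-1) + (-16)(-2) = 44
A^4 = 
  [ 12,  16]
  [ 32,  44]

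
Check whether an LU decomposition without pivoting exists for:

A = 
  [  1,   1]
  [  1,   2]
Yes.
A[1,1] = 1 ≠ 0, so Gaussian elimination proceeds without a row swap: multiplier ℓ₂₁ = (1)/(1) = 1, and U[2,2] = 2 - (1)(1) = 1.
L = 
  [  1,   0]
  [  1,   1]
U = 
  [  1,   1]
  [  0,   1]
Check row 2 of LU: [(1)(1), (1)(1) + 1] = [1, 2] = row 2 of A ✓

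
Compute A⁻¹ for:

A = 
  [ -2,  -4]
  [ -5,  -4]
det(A) = (-2)(-4) - (-4)(-5) = -12
For a 2×2 matrix, A⁻¹ = (1/det(A)) · [[d, -b], [-c, a]]
    = (-1/12) · [[-4, 4], [5, -2]]

A⁻¹ = 
  [  1/3,  -1/3]
  [-5/12,   1/6]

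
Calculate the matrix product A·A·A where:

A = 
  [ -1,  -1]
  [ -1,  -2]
A^3 = 
  [ -5,  -8]
  [ -8, -13]

A² = A·A:
A²[1,1] = (-1)(-1) + (-1)(-1) = 2
A²[1,2] = (-1)(-1) + (-1)(-2) = 3
A²[2,1] = (-1)(-1) + (-2)(-1) = 3
A²[2,2] = (-1)(-1) + (-2)(-2) = 5
A² = 
  [  2,   3]
  [  3,   5]

A^3 = A^2·A:
A^3[1,1] = (2)(-1) + (3)(-1) = -5
A^3[1,2] = (2)(-1) + (3)(-2) = -8
A^3[2,1] = (3)(-1) + (5)(-1) = -8
A^3[2,2] = (3)(-1) + (5)(-2) = -13
A^3 = 
  [ -5,  -8]
  [ -8, -13]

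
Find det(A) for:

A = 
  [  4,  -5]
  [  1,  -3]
For a 2×2 matrix, det = ad - bc = (4)(-3) - (-5)(1) = -7

det(A) = -7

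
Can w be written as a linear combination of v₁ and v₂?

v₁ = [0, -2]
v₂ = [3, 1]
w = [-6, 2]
Yes

Form the augmented matrix and row-reduce:
[v₁|v₂|w] = 
  [  0,   3,  -6]
  [ -2,   1,   2]
Swap R1 ↔ R2
REF = 
  [ -2,   1,   2]
  [  0,   3,  -6]

No row of the form [0 0 | nonzero], so the system is consistent. Back-substitution gives c₁ = -2, c₂ = -2: w = (-2)·v₁ + (-2)·v₂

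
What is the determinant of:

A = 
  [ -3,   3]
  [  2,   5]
For a 2×2 matrix, det = ad - bc = (-3)(5) - (3)(2) = -21

det(A) = -21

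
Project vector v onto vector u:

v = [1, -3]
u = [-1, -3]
v·u = (1)(-1) + (-3)(-3) = 8
u·u = (-1)² + (-3)² = 10
proj_u(v) = (v·u / u·u) × u = (8/10) × u = (4/5) × u

proj_u(v) = [-4/5, -12/5]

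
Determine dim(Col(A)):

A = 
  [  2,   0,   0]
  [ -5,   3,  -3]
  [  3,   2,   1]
Row reduce:
R2 → R2 + (5/2)·R1
R3 → R3 - (3/2)·R1
R3 → R3 - (2/3)·R2
REF = 
  [  2,   0,   0]
  [  0,   3,  -3]
  [  0,   0,   3]
Pivot columns: 1, 2, 3 → 3 pivots.
dim(Col(A)) = number of pivot columns = 3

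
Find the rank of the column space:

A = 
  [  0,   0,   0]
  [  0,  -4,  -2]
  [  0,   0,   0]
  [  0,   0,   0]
Row reduce:
Swap R1 ↔ R2
REF = 
  [  0,  -4,  -2]
  [  0,   0,   0]
  [  0,   0,   0]
  [  0,   0,   0]
Pivot columns: 2 → 1 pivot.
dim(Col(A)) = number of pivot columns = 1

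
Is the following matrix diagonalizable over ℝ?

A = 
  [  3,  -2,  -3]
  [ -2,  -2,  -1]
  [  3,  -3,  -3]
No

Characteristic polynomial: det(λI - A) = λ³ + 2λ² - 7λ + 9
By the rational root theorem any rational root is an integer dividing 9; none of those is a root, so p(λ) has no rational roots and hence (being an irreducible cubic) no repeated roots.
Discriminant of the cubic: Δ = -3175
Δ < 0 ⇒ one real eigenvalue and a complex-conjugate pair: λ ≈ -4.186, 1.093 + 0.9775i, 1.093 - 0.9775i
Has complex eigenvalues (not diagonalizable over ℝ).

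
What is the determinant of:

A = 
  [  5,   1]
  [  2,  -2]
For a 2×2 matrix, det = ad - bc = (5)(-2) - (1)(2) = -12

det(A) = -12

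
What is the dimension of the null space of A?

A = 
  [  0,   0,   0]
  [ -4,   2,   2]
nullity(A) = 2

Row reduce:
Swap R1 ↔ R2
REF = 
  [ -4,   2,   2]
  [  0,   0,   0]
Pivot columns: 1 → 1 pivot.
rank(A) = 1, so nullity(A) = 3 - 1 = 2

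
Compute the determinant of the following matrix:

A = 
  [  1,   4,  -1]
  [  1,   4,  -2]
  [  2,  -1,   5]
Cofactor expansion along row 1:
det(A) = (1)·((4)(5) - (-2)(-1)) - (4)·((1)(5) - (-2)(2)) + (-1)·((1)(-1) - (4)(2))
  = (1)(18) - (4)(9) + (-1)(-9)
  = -9

det(A) = -9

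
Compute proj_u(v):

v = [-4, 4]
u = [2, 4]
proj_u(v) = [4/5, 8/5]

v·u = (-4)(2) + (4)(4) = 8
u·u = (2)² + (4)² = 20
proj_u(v) = (v·u / u·u) × u = (8/20) × u = (2/5) × u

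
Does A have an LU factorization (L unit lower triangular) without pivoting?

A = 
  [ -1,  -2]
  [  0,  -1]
Yes.
A[1,1] = -1 ≠ 0, so Gaussian elimination proceeds without a row swap: multiplier ℓ₂₁ = (0)/(-1) = 0, and U[2,2] = -1 - (0)(-2) = -1.
L = 
  [  1,   0]
  [  0,   1]
U = 
  [ -1,  -2]
  [  0,  -1]
Check row 2 of LU: [(0)(-1), (0)(-2) + (-1)] = [0, -1] = row 2 of A ✓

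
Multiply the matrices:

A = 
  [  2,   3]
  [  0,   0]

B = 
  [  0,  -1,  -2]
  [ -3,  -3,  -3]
A is 2×2 and B is 2×3, so AB is 2×3. Each entry is (row of A)·(column of B):
AB[1,1] = (2)(0) + (3)(-3) = -9
AB[1,2] = (2)(-1) + (3)(-3) = -11
AB[1,3] = (2)(-2) + (3)(-3) = -13
AB[2,1] = (0)(0) + (0)(-3) = 0
AB[2,2] = (0)(-1) + (0)(-3) = 0
AB[2,3] = (0)(-2) + (0)(-3) = 0

AB = 
  [ -9, -11, -13]
  [  0,   0,   0]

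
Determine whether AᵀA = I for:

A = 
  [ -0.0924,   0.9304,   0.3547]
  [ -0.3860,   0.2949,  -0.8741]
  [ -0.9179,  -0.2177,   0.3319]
Yes

AᵀA = 
  [  1.0001,   0,   0]
  [  0,   1,   0]
  [  0,   0,   1]
≈ I (equal to I up to the 4-dp rounding of the entries)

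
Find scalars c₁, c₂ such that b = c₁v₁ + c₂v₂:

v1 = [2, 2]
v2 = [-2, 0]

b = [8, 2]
c1 = 1, c2 = -3

b = 1·v1 + -3·v2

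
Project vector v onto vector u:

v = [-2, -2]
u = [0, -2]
v·u = (-2)(0) + (-2)(-2) = 4
u·u = (0)² + (-2)² = 4
proj_u(v) = (v·u / u·u) × u = (4/4) × u = (1) × u

proj_u(v) = [0, -2]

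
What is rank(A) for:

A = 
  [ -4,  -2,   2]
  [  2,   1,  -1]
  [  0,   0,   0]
Row reduce:
R2 → R2 + (1/2)·R1
REF = 
  [ -4,  -2,   2]
  [  0,   0,   0]
  [  0,   0,   0]
Pivot columns: 1 → 1 pivot.

rank(A) = 1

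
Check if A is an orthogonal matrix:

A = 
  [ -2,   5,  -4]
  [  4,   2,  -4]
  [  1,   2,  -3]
No

AᵀA = 
  [ 21,   0, -11]
  [  0,  33, -34]
  [-11, -34,  41]
≠ I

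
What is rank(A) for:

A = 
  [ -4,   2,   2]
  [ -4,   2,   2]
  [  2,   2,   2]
Row reduce:
R2 → R2 - (1)·R1
R3 → R3 + (1/2)·R1
Swap R2 ↔ R3
REF = 
  [ -4,   2,   2]
  [  0,   3,   3]
  [  0,   0,   0]
Pivot columns: 1, 2 → 2 pivots.

rank(A) = 2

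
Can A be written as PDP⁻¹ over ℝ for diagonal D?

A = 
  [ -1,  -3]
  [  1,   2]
No

tr(A) = 1, det(A) = 1
Characteristic polynomial: λ² - tr(A)λ + det(A) = λ² - λ + 1
λ² - λ + 1 = 0  ⇒  λ = (1 ± √((-1)² - 4·(1)))/2 = (1 ± √(-3))/2
  = (1 + i√3)/2,  (1 - i√3)/2
Eigenvalues: (1 + i√3)/2, (1 - i√3)/2  (≈ 0.5 + 0.866i, 0.5 - 0.866i)
Has complex eigenvalues (not diagonalizable over ℝ).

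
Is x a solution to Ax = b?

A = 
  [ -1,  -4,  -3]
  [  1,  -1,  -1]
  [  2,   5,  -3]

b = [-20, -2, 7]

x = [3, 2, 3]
Yes

Ax = [-20, -2, 7] = b ✓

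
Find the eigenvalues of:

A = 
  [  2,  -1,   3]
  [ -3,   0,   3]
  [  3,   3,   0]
Characteristic polynomial: det(λI - A) = λ³ - 2λ² - 21λ + 54
Testing integer divisors of the constant term: p(3) = 0, so (λ - 3) is a factor:
p(λ) = (λ - 3)(λ² + λ - 18)
λ² + λ - 18 = 0  ⇒  λ = (-1 ± √((1)² - 4·(-18)))/2 = (-1 ± √(73))/2
  = (-1 + √73)/2,  (-1 - √73)/2

λ = 3, (-1 + √73)/2, (-1 - √73)/2  (≈ 3, 3.772, -4.772)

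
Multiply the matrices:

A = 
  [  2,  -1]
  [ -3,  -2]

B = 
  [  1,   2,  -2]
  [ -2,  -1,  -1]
A is 2×2 and B is 2×3, so AB is 2×3. Each entry is (row of A)·(column of B):
AB[1,1] = (2)(1) + (-1)(-2) = 4
AB[1,2] = (2)(2) + (-1)(-1) = 5
AB[1,3] = (2)(-2) + (-1)(-1) = -3
AB[2,1] = (-3)(1) + (-2)(-2) = 1
AB[2,2] = (-3)(2) + (-2)(-1) = -4
AB[2,3] = (-3)(-2) + (-2)(-1) = 8

AB = 
  [  4,   5,  -3]
  [  1,  -4,   8]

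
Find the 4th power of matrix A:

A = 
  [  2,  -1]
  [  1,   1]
A² = A·A:
A²[1,1] = (2)(2) + (-1)(1) = 3
A²[1,2] = (2)(-1) + (-1)(1) = -3
A²[2,1] = (1)(2) + (1)(1) = 3
A²[2,2] = (1)(-1) + (1)(1) = 0
A² = 
  [  3,  -3]
  [  3,   0]

A^3 = A^2·A:
A^3[1,1] = (3)(2) + (-3)(1) = 3
A^3[1,2] = (3)(-1) + (-3)(1) = -6
A^3[2,1] = (3)(2) + (0)(1) = 6
A^3[2,2] = (3)(-1) + (0)(1) = -3
A^3 = 
  [  3,  -6]
  [  6,  -3]

A^4 = A^3·A:
A^4[1,1] = (3)(2) + (-6)(1) = 0
A^4[1,2] = (3)(-1) + (-6)(1) = -9
A^4[2,1] = (6)(2) + (-3)(1) = 9
A^4[2,2] = (6)(-1) + (-3)(1) = -9
A^4 = 
  [  0,  -9]
  [  9,  -9]

Therefore
A^4 = 
  [  0,  -9]
  [  9,  -9]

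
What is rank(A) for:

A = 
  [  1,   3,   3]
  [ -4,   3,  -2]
rank(A) = 2

Row reduce:
R2 → R2 + (4)·R1
REF = 
  [  1,   3,   3]
  [  0,  15,  10]
Pivot columns: 1, 2 → 2 pivots.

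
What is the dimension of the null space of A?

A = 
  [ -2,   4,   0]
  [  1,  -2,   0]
nullity(A) = 2

Row reduce:
R2 → R2 + (1/2)·R1
REF = 
  [ -2,   4,   0]
  [  0,   0,   0]
Pivot columns: 1 → 1 pivot.
rank(A) = 1, so nullity(A) = 3 - 1 = 2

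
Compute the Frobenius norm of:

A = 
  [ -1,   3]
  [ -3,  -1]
||A||_F = 4.472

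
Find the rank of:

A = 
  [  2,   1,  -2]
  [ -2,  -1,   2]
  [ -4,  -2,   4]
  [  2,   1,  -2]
Row reduce:
R2 → R2 + (1)·R1
R3 → R3 + (2)·R1
R4 → R4 - (1)·R1
REF = 
  [  2,   1,  -2]
  [  0,   0,   0]
  [  0,   0,   0]
  [  0,   0,   0]
Pivot columns: 1 → 1 pivot.

rank(A) = 1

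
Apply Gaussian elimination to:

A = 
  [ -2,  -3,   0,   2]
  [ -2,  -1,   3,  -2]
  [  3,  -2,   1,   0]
Row operations:
R2 → R2 - (1)·R1
R3 → R3 + (3/2)·R1
R3 → R3 + (13/4)·R2

Resulting echelon form:
REF = 
  [  -2,   -3,    0,    2]
  [   0,    2,    3,   -4]
  [   0,    0, 43/4,  -10]

Rank = 3 (number of non-zero pivot rows).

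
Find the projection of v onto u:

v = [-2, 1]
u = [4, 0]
proj_u(v) = [-2, 0]

v·u = (-2)(4) + (1)(0) = -8
u·u = (4)² + (0)² = 16
proj_u(v) = (v·u / u·u) × u = (-8/16) × u = (-1/2) × u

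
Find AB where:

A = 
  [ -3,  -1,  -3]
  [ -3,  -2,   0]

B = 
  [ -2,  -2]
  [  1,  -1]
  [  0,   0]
AB = 
  [  5,   7]
  [  4,   8]

A is 2×3 and B is 3×2, so AB is 2×2. Each entry is (row of A)·(column of B):
AB[1,1] = (-3)(-2) + (-1)(1) + (-3)(0) = 5
AB[1,2] = (-3)(-2) + (-1)(-1) + (-3)(0) = 7
AB[2,1] = (-3)(-2) + (-2)(1) + (0)(0) = 4
AB[2,2] = (-3)(-2) + (-2)(-1) + (0)(0) = 8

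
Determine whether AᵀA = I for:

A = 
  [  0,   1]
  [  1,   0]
Yes

AᵀA = 
  [  1,   0]
  [  0,   1]
= I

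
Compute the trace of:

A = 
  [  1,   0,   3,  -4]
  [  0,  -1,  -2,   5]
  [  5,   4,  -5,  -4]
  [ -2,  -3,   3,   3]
-2

tr(A) = 1 + -1 + -5 + 3 = -2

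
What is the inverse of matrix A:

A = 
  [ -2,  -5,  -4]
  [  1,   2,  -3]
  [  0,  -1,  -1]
det(A) = (-2)·((2)(-1) - (-3)(-1)) - (-5)·((1)(-1) - (-3)(0)) + (-4)·((1)(-1) - (2)(0))
  = (-2)(-5) - (-5)(-1) + (-4)(-1)
  = 9
det(A) = 9 ≠ 0, so A is invertible.

Cofactors Cᵢⱼ = (-1)ⁱ⁺ʲ·Mᵢⱼ:
C = 
  [ -5,   1,  -1]
  [ -1,   2,  -2]
  [ 23, -10,   1]

adj(A) = Cᵀ:
adj(A) = 
  [ -5,  -1,  23]
  [  1,   2, -10]
  [ -1,  -2,   1]

A⁻¹ = (1/9) · adj(A):
A⁻¹ = 
  [ -5/9,  -1/9,  23/9]
  [  1/9,   2/9, -10/9]
  [ -1/9,  -2/9,   1/9]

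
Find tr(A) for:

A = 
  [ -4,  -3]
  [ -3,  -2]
-6

tr(A) = -4 + -2 = -6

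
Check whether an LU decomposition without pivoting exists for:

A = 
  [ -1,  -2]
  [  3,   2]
Yes.
A[1,1] = -1 ≠ 0, so Gaussian elimination proceeds without a row swap: multiplier ℓ₂₁ = (3)/(-1) = -3, and U[2,2] = 2 - (-3)(-2) = -4.
L = 
  [  1,   0]
  [ -3,   1]
U = 
  [ -1,  -2]
  [  0,  -4]
Check row 2 of LU: [(-3)(-1), (-3)(-2) + (-4)] = [3, 2] = row 2 of A ✓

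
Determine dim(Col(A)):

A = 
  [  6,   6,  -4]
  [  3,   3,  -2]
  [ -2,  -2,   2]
dim(Col(A)) = 2

Row reduce:
R2 → R2 - (1/2)·R1
R3 → R3 + (1/3)·R1
Swap R2 ↔ R3
REF = 
  [  6,   6,  -4]
  [  0,   0, 2/3]
  [  0,   0,   0]
Pivot columns: 1, 3 → 2 pivots.
dim(Col(A)) = number of pivot columns = 2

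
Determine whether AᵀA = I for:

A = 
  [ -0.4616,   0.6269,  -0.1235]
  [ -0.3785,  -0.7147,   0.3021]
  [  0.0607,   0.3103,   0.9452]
No

AᵀA = 
  [  0.3600,   0,   0]
  [  0,   1.0001,   0]
  [  0,   0,   0.9999]
≠ I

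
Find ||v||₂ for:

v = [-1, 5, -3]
5.916

||v||₂ = √((-1)² + (5)² + (-3)²) = √35 = 5.916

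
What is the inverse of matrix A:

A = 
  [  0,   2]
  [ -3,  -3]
det(A) = (0)(-3) - (2)(-3) = 6
For a 2×2 matrix, A⁻¹ = (1/det(A)) · [[d, -b], [-c, a]]
    = (1/6) · [[-3, -2], [3, 0]]

A⁻¹ = 
  [-1/2, -1/3]
  [ 1/2,    0]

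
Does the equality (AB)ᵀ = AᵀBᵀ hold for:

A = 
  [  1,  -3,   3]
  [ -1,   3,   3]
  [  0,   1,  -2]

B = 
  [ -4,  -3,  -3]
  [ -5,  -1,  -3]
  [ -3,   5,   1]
No

(AB)ᵀ = 
  [  2, -20,   1]
  [ 15,  15, -11]
  [  9,  -3,  -5]

AᵀBᵀ = 
  [ -1,  -4,  -8]
  [  0,   9,  25]
  [-15, -12,   4]

The two matrices differ, so (AB)ᵀ ≠ AᵀBᵀ in general. The correct identity is (AB)ᵀ = BᵀAᵀ.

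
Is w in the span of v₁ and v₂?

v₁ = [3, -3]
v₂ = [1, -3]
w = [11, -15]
Yes

Form the augmented matrix and row-reduce:
[v₁|v₂|w] = 
  [  3,   1,  11]
  [ -3,  -3, -15]
R2 → R2 + (1)·R1
REF = 
  [  3,   1,  11]
  [  0,  -2,  -4]

No row of the form [0 0 | nonzero], so the system is consistent. Back-substitution gives c₁ = 3, c₂ = 2: w = (3)·v₁ + (2)·v₂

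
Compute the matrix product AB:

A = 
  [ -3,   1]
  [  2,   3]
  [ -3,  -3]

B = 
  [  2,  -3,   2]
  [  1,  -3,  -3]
A is 3×2 and B is 2×3, so AB is 3×3. Each entry is (row of A)·(column of B):
AB[1,1] = (-3)(2) + (1)(1) = -5
AB[1,2] = (-3)(-3) + (1)(-3) = 6
AB[1,3] = (-3)(2) + (1)(-3) = -9
AB[2,1] = (2)(2) + (3)(1) = 7
AB[2,2] = (2)(-3) + (3)(-3) = -15
AB[2,3] = (2)(2) + (3)(-3) = -5
AB[3,1] = (-3)(2) + (-3)(1) = -9
AB[3,2] = (-3)(-3) + (-3)(-3) = 18
AB[3,3] = (-3)(2) + (-3)(-3) = 3

AB = 
  [ -5,   6,  -9]
  [  7, -15,  -5]
  [ -9,  18,   3]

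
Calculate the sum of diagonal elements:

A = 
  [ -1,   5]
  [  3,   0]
-1

tr(A) = -1 + 0 = -1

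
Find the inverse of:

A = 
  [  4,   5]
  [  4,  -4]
det(A) = (4)(-4) - (5)(4) = -36
For a 2×2 matrix, A⁻¹ = (1/det(A)) · [[d, -b], [-c, a]]
    = (-1/36) · [[-4, -5], [-4, 4]]

A⁻¹ = 
  [ 1/9, 5/36]
  [ 1/9, -1/9]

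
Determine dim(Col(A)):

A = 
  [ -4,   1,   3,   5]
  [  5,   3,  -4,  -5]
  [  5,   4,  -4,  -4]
dim(Col(A)) = 3

Row reduce:
R2 → R2 + (5/4)·R1
R3 → R3 + (5/4)·R1
R3 → R3 - (21/17)·R2
REF = 
  [   -4,     1,     3,     5]
  [    0,  17/4,  -1/4,   5/4]
  [    0,     0,  1/17, 12/17]
Pivot columns: 1, 2, 3 → 3 pivots.
dim(Col(A)) = number of pivot columns = 3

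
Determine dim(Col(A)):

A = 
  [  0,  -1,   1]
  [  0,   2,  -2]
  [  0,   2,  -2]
Row reduce:
R2 → R2 + (2)·R1
R3 → R3 + (2)·R1
REF = 
  [  0,  -1,   1]
  [  0,   0,   0]
  [  0,   0,   0]
Pivot columns: 2 → 1 pivot.
dim(Col(A)) = number of pivot columns = 1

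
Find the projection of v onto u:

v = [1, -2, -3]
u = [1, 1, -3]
proj_u(v) = [8/11, 8/11, -24/11]

v·u = (1)(1) + (-2)(1) + (-3)(-3) = 8
u·u = (1)² + (1)² + (-3)² = 11
proj_u(v) = (v·u / u·u) × u = (8/11) × u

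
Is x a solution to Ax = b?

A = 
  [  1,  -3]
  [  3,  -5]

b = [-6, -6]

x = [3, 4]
No

Ax = [-9, -11] ≠ b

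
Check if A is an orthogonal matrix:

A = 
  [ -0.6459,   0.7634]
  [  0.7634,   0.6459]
Yes

AᵀA = 
  [  1,   0]
  [  0,   1]
≈ I (equal to I up to the 4-dp rounding of the entries)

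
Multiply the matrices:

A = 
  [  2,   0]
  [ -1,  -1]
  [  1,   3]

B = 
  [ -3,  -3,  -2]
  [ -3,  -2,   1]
AB = 
  [ -6,  -6,  -4]
  [  6,   5,   1]
  [-12,  -9,   1]

A is 3×2 and B is 2×3, so AB is 3×3. Each entry is (row of A)·(column of B):
AB[1,1] = (2)(-3) + (0)(-3) = -6
AB[1,2] = (2)(-3) + (0)(-2) = -6
AB[1,3] = (2)(-2) + (0)(1) = -4
AB[2,1] = (-1)(-3) + (-1)(-3) = 6
AB[2,2] = (-1)(-3) + (-1)(-2) = 5
AB[2,3] = (-1)(-2) + (-1)(1) = 1
AB[3,1] = (1)(-3) + (3)(-3) = -12
AB[3,2] = (1)(-3) + (3)(-2) = -9
AB[3,3] = (1)(-2) + (3)(1) = 1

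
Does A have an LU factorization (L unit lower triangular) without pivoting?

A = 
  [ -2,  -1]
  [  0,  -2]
Yes.
A[1,1] = -2 ≠ 0, so Gaussian elimination proceeds without a row swap: multiplier ℓ₂₁ = (0)/(-2) = 0, and U[2,2] = -2 - (0)(-1) = -2.
L = 
  [  1,   0]
  [  0,   1]
U = 
  [ -2,  -1]
  [  0,  -2]
Check row 2 of LU: [(0)(-2), (0)(-1) + (-2)] = [0, -2] = row 2 of A ✓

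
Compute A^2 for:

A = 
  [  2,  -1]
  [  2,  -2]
A² = A·A:
A²[1,1] = (2)(2) + (-1)(2) = 2
A²[1,2] = (2)(-1) + (-1)(-2) = 0
A²[2,1] = (2)(2) + (-2)(2) = 0
A²[2,2] = (2)(-1) + (-2)(-2) = 2
A² = 
  [  2,   0]
  [  0,   2]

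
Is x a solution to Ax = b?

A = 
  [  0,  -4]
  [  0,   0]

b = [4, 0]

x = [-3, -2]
No

Ax = [8, 0] ≠ b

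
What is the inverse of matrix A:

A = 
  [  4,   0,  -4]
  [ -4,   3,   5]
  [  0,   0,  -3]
det(A) = (4)·((3)(-3) - (5)(0)) - (0)·((-4)(-3) - (5)(0)) + (-4)·((-4)(0) - (3)(0))
  = (4)(-9) - (0)(12) + (-4)(0)
  = -36
det(A) = -36 ≠ 0, so A is invertible.

Cofactors Cᵢⱼ = (-1)ⁱ⁺ʲ·Mᵢⱼ:
C = 
  [ -9, -12,   0]
  [  0, -12,   0]
  [ 12,  -4,  12]

adj(A) = Cᵀ:
adj(A) = 
  [ -9,   0,  12]
  [-12, -12,  -4]
  [  0,   0,  12]

A⁻¹ = (-1/36) · adj(A):
A⁻¹ = 
  [ 1/4,    0, -1/3]
  [ 1/3,  1/3,  1/9]
  [   0,    0, -1/3]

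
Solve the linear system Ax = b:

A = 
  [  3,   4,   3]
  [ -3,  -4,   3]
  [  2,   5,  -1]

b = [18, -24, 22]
x = [3, 3, -1]

Row reduce the augmented matrix [A|b]:
R2 → R2 + (1)·R1
R3 → R3 - (2/3)·R1
Swap R2 ↔ R3
REF = 
  [  3,   4,   3,  18]
  [  0, 7/3,  -3,  10]
  [  0,   0,   6,  -6]

Back-substitution:
x₃ = (-6) / 6 = -1
x₂ = (10 - (-3)(-1)) / (7/3) = 3
x₁ = (18 - (4)(3) - (3)(-1)) / 3 = 3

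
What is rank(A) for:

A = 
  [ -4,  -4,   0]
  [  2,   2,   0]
rank(A) = 1

Row reduce:
R2 → R2 + (1/2)·R1
REF = 
  [ -4,  -4,   0]
  [  0,   0,   0]
Pivot columns: 1 → 1 pivot.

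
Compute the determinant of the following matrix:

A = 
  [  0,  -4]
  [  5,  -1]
For a 2×2 matrix, det = ad - bc = (0)(-1) - (-4)(5) = 20

det(A) = 20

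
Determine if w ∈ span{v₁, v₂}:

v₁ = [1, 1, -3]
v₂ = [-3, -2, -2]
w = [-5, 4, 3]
No

Form the augmented matrix and row-reduce:
[v₁|v₂|w] = 
  [  1,  -3,  -5]
  [  1,  -2,   4]
  [ -3,  -2,   3]
R2 → R2 - (1)·R1
R3 → R3 + (3)·R1
R3 → R3 + (11)·R2
REF = 
  [  1,  -3,  -5]
  [  0,   1,   9]
  [  0,   0,  87]

Row 3 reads [0 0 | 87], i.e. 0 = 87, so the system is inconsistent and w ∉ span{v₁, v₂}.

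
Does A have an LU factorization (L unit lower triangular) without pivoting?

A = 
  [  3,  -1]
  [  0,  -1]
Yes.
A[1,1] = 3 ≠ 0, so Gaussian elimination proceeds without a row swap: multiplier ℓ₂₁ = (0)/(3) = 0, and U[2,2] = -1 - (0)(-1) = -1.
L = 
  [  1,   0]
  [  0,   1]
U = 
  [  3,  -1]
  [  0,  -1]
Check row 2 of LU: [(0)(3), (0)(-1) + (-1)] = [0, -1] = row 2 of A ✓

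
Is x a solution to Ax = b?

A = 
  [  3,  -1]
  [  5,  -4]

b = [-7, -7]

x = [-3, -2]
Yes

Ax = [-7, -7] = b ✓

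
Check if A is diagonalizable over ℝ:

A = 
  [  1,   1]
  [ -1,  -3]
Yes

tr(A) = -2, det(A) = -2
Characteristic polynomial: λ² - tr(A)λ + det(A) = λ² + 2λ - 2
λ² + 2λ - 2 = 0  ⇒  λ = (-2 ± √((2)² - 4·(-2)))/2 = (-2 ± √(12))/2
  = -1 + √3,  -1 - √3
Eigenvalues: -1 + √3, -1 - √3  (≈ 0.7321, -2.732)
The two irrational eigenvalues are distinct (simple), so each has alg. mult. = geom. mult. = 1.
Sum of geometric multiplicities equals n, so A has n independent eigenvectors.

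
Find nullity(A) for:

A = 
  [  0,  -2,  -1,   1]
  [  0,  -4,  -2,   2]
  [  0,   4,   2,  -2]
nullity(A) = 3

Row reduce:
R2 → R2 - (2)·R1
R3 → R3 + (2)·R1
REF = 
  [  0,  -2,  -1,   1]
  [  0,   0,   0,   0]
  [  0,   0,   0,   0]
Pivot columns: 2 → 1 pivot.
rank(A) = 1, so nullity(A) = 4 - 1 = 3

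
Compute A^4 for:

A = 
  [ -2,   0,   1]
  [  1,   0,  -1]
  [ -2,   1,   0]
A² = A·A:
A²[1,1] = (-2)(-2) + (0)(1) + (1)(-2) = 2
A²[1,2] = (-2)(0) + (0)(0) + (1)(1) = 1
A²[1,3] = (-2)(1) + (0)(-1) + (1)(0) = -2
A²[2,1] = (1)(-2) + (0)(1) + (-1)(-2) = 0
A²[2,2] = (1)(0) + (0)(0) + (-1)(1) = -1
A²[2,3] = (1)(1) + (0)(-1) + (-1)(0) = 1
A²[3,1] = (-2)(-2) + (1)(1) + (0)(-2) = 5
A²[3,2] = (-2)(0) + (1)(0) + (0)(1) = 0
A²[3,3] = (-2)(1) + (1)(-1) + (0)(0) = -3
A² = 
  [  2,   1,  -2]
  [  0,  -1,   1]
  [  5,   0,  -3]

A^3 = A^2·A:
A^3[1,1] = (2)(-2) + (1)(1) + (-2)(-2) = 1
A^3[1,2] = (2)(0) + (1)(0) + (-2)(1) = -2
A^3[1,3] = (2)(1) + (1)(-1) + (-2)(0) = 1
A^3[2,1] = (0)(-2) + (-1)(1) + (1)(-2) = -3
A^3[2,2] = (0)(0) + (-1)(0) + (1)(1) = 1
A^3[2,3] = (0)(1) + (-1)(-1) + (1)(0) = 1
A^3[3,1] = (5)(-2) + (0)(1) + (-3)(-2) = -4
A^3[3,2] = (5)(0) + (0)(0) + (-3)(1) = -3
A^3[3,3] = (5)(1) + (0)(-1) + (-3)(0) = 5
A^3 = 
  [  1,  -2,   1]
  [ -3,   1,   1]
  [ -4,  -3,   5]

A^4 = A^3·A:
A^4[1,1] = (1)(-2) + (-2)(1) + (1)(-2) = -6
A^4[1,2] = (1)(0) + (-2)(0) + (1)(1) = 1
A^4[1,3] = (1)(1) + (-2)(-1) + (1)(0) = 3
A^4[2,1] = (-3)(-2) + (1)(1) + (1)(-2) = 5
A^4[2,2] = (-3)(0) + (1)(0) + (1)(1) = 1
A^4[2,3] = (-3)(1) + (1)(-1) + (1)(0) = -4
A^4[3,1] = (-4)(-2) + (-3)(1) + (5)(-2) = -5
A^4[3,2] = (-4)(0) + (-3)(0) + (5)(1) = 5
A^4[3,3] = (-4)(1) + (-3)(-1) + (5)(0) = -1
A^4 = 
  [ -6,   1,   3]
  [  5,   1,  -4]
  [ -5,   5,  -1]

Therefore
A^4 = 
  [ -6,   1,   3]
  [  5,   1,  -4]
  [ -5,   5,  -1]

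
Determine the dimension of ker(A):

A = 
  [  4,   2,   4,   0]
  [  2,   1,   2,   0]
nullity(A) = 3

Row reduce:
R2 → R2 - (1/2)·R1
REF = 
  [  4,   2,   4,   0]
  [  0,   0,   0,   0]
Pivot columns: 1 → 1 pivot.
rank(A) = 1, so nullity(A) = 4 - 1 = 3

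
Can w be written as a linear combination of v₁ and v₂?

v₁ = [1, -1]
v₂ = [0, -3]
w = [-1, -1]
Yes

Form the augmented matrix and row-reduce:
[v₁|v₂|w] = 
  [  1,   0,  -1]
  [ -1,  -3,  -1]
R2 → R2 + (1)·R1
REF = 
  [  1,   0,  -1]
  [  0,  -3,  -2]

No row of the form [0 0 | nonzero], so the system is consistent. Back-substitution gives c₁ = -1, c₂ = 2/3: w = (-1)·v₁ + (2/3)·v₂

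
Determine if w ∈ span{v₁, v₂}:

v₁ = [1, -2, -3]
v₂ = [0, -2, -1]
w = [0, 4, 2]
Yes

Form the augmented matrix and row-reduce:
[v₁|v₂|w] = 
  [  1,   0,   0]
  [ -2,  -2,   4]
  [ -3,  -1,   2]
R2 → R2 + (2)·R1
R3 → R3 + (3)·R1
R3 → R3 - (1/2)·R2
REF = 
  [  1,   0,   0]
  [  0,  -2,   4]
  [  0,   0,   0]

No row of the form [0 0 | nonzero], so the system is consistent. Back-substitution gives c₁ = 0, c₂ = -2: w = (0)·v₁ + (-2)·v₂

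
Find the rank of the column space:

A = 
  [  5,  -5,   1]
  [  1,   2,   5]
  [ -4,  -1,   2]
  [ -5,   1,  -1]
Row reduce:
R2 → R2 - (1/5)·R1
R3 → R3 + (4/5)·R1
R4 → R4 + (1)·R1
R3 → R3 + (5/3)·R2
R4 → R4 + (4/3)·R2
R4 → R4 - (16/27)·R3
REF = 
  [   5,   -5,    1]
  [   0,    3, 24/5]
  [   0,    0, 54/5]
  [   0,    0,    0]
Pivot columns: 1, 2, 3 → 3 pivots.
dim(Col(A)) = number of pivot columns = 3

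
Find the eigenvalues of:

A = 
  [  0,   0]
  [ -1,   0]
tr(A) = 0, det(A) = 0
Characteristic polynomial: λ² - tr(A)λ + det(A) = λ²
λ² = λ²

λ = 0, 0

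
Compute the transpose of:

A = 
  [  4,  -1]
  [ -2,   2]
Aᵀ = 
  [  4,  -2]
  [ -1,   2]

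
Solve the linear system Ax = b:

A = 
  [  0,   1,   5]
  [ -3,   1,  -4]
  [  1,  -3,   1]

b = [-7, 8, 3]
Row reduce the augmented matrix [A|b]:
Swap R1 ↔ R2
R3 → R3 + (1/3)·R1
R3 → R3 + (8/3)·R2
REF = 
  [ -3,   1,  -4,   8]
  [  0,   1,   5,  -7]
  [  0,   0,  13, -13]

Back-substitution:
x₃ = (-13) / 13 = -1
x₂ = (-7 - (5)(-1)) / 1 = -2
x₁ = (8 - (1)(-2) - (-4)(-1)) / (-3) = -2

x = [-2, -2, -1]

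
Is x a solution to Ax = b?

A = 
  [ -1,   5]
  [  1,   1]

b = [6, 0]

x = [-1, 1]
Yes

Ax = [6, 0] = b ✓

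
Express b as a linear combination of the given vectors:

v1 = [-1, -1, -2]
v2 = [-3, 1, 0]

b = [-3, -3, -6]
c1 = 3, c2 = 0

b = 3·v1 + 0·v2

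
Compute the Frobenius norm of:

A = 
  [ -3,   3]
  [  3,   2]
||A||_F = 5.568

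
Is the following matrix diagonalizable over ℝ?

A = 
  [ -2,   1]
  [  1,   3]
Yes

tr(A) = 1, det(A) = -7
Characteristic polynomial: λ² - tr(A)λ + det(A) = λ² - λ - 7
λ² - λ - 7 = 0  ⇒  λ = (1 ± √((-1)² - 4·(-7)))/2 = (1 ± √(29))/2
  = (1 + √29)/2,  (1 - √29)/2
Eigenvalues: (1 + √29)/2, (1 - √29)/2  (≈ 3.193, -2.193)
The two irrational eigenvalues are distinct (simple), so each has alg. mult. = geom. mult. = 1.
Sum of geometric multiplicities equals n, so A has n independent eigenvectors.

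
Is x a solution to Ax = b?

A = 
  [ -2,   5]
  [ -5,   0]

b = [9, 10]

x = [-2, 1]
Yes

Ax = [9, 10] = b ✓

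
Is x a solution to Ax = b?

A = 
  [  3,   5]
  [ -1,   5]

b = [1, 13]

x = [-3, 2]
Yes

Ax = [1, 13] = b ✓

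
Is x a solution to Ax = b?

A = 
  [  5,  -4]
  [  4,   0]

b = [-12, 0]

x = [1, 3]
No

Ax = [-7, 4] ≠ b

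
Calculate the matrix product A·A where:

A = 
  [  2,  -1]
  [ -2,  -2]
A² = A·A:
A²[1,1] = (2)(2) + (-1)(-2) = 6
A²[1,2] = (2)(-1) + (-1)(-2) = 0
A²[2,1] = (-2)(2) + (-2)(-2) = 0
A²[2,2] = (-2)(-1) + (-2)(-2) = 6
A² = 
  [  6,   0]
  [  0,   6]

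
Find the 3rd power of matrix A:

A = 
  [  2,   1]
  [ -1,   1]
A^3 = 
  [  3,   6]
  [ -6,  -3]

A² = A·A:
A²[1,1] = (2)(2) + (1)(-1) = 3
A²[1,2] = (2)(1) + (1)(1) = 3
A²[2,1] = (-1)(2) + (1)(-1) = -3
A²[2,2] = (-1)(1) + (1)(1) = 0
A² = 
  [  3,   3]
  [ -3,   0]

A^3 = A^2·A:
A^3[1,1] = (3)(2) + (3)(-1) = 3
A^3[1,2] = (3)(1) + (3)(1) = 6
A^3[2,1] = (-3)(2) + (0)(-1) = -6
A^3[2,2] = (-3)(1) + (0)(1) = -3
A^3 = 
  [  3,   6]
  [ -6,  -3]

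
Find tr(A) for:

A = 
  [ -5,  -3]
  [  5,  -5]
-10

tr(A) = -5 + -5 = -10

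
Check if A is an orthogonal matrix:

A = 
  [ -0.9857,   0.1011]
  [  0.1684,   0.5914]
No

AᵀA = 
  [  1,  -0.0001]
  [ -0.0001,   0.3600]
≠ I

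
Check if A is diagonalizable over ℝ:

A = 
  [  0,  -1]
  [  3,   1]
No

tr(A) = 1, det(A) = 3
Characteristic polynomial: λ² - tr(A)λ + det(A) = λ² - λ + 3
λ² - λ + 3 = 0  ⇒  λ = (1 ± √((-1)² - 4·(3)))/2 = (1 ± √(-11))/2
  = (1 + i√11)/2,  (1 - i√11)/2
Eigenvalues: (1 + i√11)/2, (1 - i√11)/2  (≈ 0.5 + 1.658i, 0.5 - 1.658i)
Has complex eigenvalues (not diagonalizable over ℝ).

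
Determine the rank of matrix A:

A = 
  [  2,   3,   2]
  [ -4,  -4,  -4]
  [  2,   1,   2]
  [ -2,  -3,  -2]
Row reduce:
R2 → R2 + (2)·R1
R3 → R3 - (1)·R1
R4 → R4 + (1)·R1
R3 → R3 + (1)·R2
REF = 
  [  2,   3,   2]
  [  0,   2,   0]
  [  0,   0,   0]
  [  0,   0,   0]
Pivot columns: 1, 2 → 2 pivots.

rank(A) = 2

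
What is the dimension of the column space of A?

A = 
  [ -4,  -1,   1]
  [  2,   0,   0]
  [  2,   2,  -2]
dim(Col(A)) = 2

Row reduce:
R2 → R2 + (1/2)·R1
R3 → R3 + (1/2)·R1
R3 → R3 + (3)·R2
REF = 
  [  -4,   -1,    1]
  [   0, -1/2,  1/2]
  [   0,    0,    0]
Pivot columns: 1, 2 → 2 pivots.
dim(Col(A)) = number of pivot columns = 2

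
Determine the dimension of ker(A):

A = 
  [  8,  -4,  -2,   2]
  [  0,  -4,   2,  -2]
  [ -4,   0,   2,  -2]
nullity(A) = 2

Row reduce:
R3 → R3 + (1/2)·R1
R3 → R3 - (1/2)·R2
REF = 
  [  8,  -4,  -2,   2]
  [  0,  -4,   2,  -2]
  [  0,   0,   0,   0]
Pivot columns: 1, 2 → 2 pivots.
rank(A) = 2, so nullity(A) = 4 - 2 = 2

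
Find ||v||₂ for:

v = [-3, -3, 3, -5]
7.211

||v||₂ = √((-3)² + (-3)² + (3)² + (-5)²) = √52 = 7.211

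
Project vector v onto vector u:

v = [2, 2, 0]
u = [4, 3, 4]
v·u = (2)(4) + (2)(3) + (0)(4) = 14
u·u = (4)² + (3)² + (4)² = 41
proj_u(v) = (v·u / u·u) × u = (14/41) × u

proj_u(v) = [56/41, 42/41, 56/41]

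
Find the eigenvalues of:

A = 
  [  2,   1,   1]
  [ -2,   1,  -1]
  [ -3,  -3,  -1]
λ = 2, i, -i  (≈ 2, 0 + 1i, 0 - 1i)

Characteristic polynomial: det(λI - A) = λ³ - 2λ² + λ - 2
Testing integer divisors of the constant term: p(2) = 0, so (λ - 2) is a factor:
p(λ) = (λ - 2)(λ² + 1)
λ² + 1 = 0  ⇒  λ = (0 ± √((0)² - 4·(1)))/2 = (0 ± √(-4))/2
  = i,  -i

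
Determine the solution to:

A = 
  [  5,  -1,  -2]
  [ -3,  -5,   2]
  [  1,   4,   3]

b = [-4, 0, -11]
x = [-2, 0, -3]

Row reduce the augmented matrix [A|b]:
R2 → R2 + (3/5)·R1
R3 → R3 - (1/5)·R1
R3 → R3 + (3/4)·R2
REF = 
  [    5,    -1,    -2,    -4]
  [    0, -28/5,   4/5, -12/5]
  [    0,     0,     4,   -12]

Back-substitution:
x₃ = (-12) / 4 = -3
x₂ = (-12/5 - (4/5)(-3)) / (-28/5) = 0
x₁ = (-4 - (-1)(0) - (-2)(-3)) / 5 = -2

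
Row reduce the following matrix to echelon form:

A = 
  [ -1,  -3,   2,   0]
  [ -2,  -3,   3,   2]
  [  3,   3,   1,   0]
Row operations:
R2 → R2 - (2)·R1
R3 → R3 + (3)·R1
R3 → R3 + (2)·R2

Resulting echelon form:
REF = 
  [ -1,  -3,   2,   0]
  [  0,   3,  -1,   2]
  [  0,   0,   5,   4]

Rank = 3 (number of non-zero pivot rows).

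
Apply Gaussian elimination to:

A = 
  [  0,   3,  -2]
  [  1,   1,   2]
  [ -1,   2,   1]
Row operations:
Swap R1 ↔ R2
R3 → R3 + (1)·R1
R3 → R3 - (1)·R2

Resulting echelon form:
REF = 
  [  1,   1,   2]
  [  0,   3,  -2]
  [  0,   0,   5]

Rank = 3 (number of non-zero pivot rows).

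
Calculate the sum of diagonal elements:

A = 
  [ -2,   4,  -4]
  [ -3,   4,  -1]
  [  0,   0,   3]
5

tr(A) = -2 + 4 + 3 = 5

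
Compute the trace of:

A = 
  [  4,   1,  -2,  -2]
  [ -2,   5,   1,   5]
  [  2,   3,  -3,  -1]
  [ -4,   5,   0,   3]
9

tr(A) = 4 + 5 + -3 + 3 = 9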